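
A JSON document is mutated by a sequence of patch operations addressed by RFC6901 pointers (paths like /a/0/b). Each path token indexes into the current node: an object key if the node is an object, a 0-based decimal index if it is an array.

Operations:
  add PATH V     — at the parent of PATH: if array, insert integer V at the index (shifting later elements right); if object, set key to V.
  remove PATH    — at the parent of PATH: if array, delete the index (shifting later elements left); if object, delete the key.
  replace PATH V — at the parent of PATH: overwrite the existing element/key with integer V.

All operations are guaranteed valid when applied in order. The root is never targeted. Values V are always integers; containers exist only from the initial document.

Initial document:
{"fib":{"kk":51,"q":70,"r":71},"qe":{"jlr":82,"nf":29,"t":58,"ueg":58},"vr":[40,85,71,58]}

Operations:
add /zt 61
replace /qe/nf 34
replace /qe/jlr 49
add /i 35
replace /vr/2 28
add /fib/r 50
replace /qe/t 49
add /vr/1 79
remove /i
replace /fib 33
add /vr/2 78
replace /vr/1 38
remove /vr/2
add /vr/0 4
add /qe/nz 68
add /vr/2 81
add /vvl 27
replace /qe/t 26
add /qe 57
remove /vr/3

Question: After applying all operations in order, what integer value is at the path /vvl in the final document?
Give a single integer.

After op 1 (add /zt 61): {"fib":{"kk":51,"q":70,"r":71},"qe":{"jlr":82,"nf":29,"t":58,"ueg":58},"vr":[40,85,71,58],"zt":61}
After op 2 (replace /qe/nf 34): {"fib":{"kk":51,"q":70,"r":71},"qe":{"jlr":82,"nf":34,"t":58,"ueg":58},"vr":[40,85,71,58],"zt":61}
After op 3 (replace /qe/jlr 49): {"fib":{"kk":51,"q":70,"r":71},"qe":{"jlr":49,"nf":34,"t":58,"ueg":58},"vr":[40,85,71,58],"zt":61}
After op 4 (add /i 35): {"fib":{"kk":51,"q":70,"r":71},"i":35,"qe":{"jlr":49,"nf":34,"t":58,"ueg":58},"vr":[40,85,71,58],"zt":61}
After op 5 (replace /vr/2 28): {"fib":{"kk":51,"q":70,"r":71},"i":35,"qe":{"jlr":49,"nf":34,"t":58,"ueg":58},"vr":[40,85,28,58],"zt":61}
After op 6 (add /fib/r 50): {"fib":{"kk":51,"q":70,"r":50},"i":35,"qe":{"jlr":49,"nf":34,"t":58,"ueg":58},"vr":[40,85,28,58],"zt":61}
After op 7 (replace /qe/t 49): {"fib":{"kk":51,"q":70,"r":50},"i":35,"qe":{"jlr":49,"nf":34,"t":49,"ueg":58},"vr":[40,85,28,58],"zt":61}
After op 8 (add /vr/1 79): {"fib":{"kk":51,"q":70,"r":50},"i":35,"qe":{"jlr":49,"nf":34,"t":49,"ueg":58},"vr":[40,79,85,28,58],"zt":61}
After op 9 (remove /i): {"fib":{"kk":51,"q":70,"r":50},"qe":{"jlr":49,"nf":34,"t":49,"ueg":58},"vr":[40,79,85,28,58],"zt":61}
After op 10 (replace /fib 33): {"fib":33,"qe":{"jlr":49,"nf":34,"t":49,"ueg":58},"vr":[40,79,85,28,58],"zt":61}
After op 11 (add /vr/2 78): {"fib":33,"qe":{"jlr":49,"nf":34,"t":49,"ueg":58},"vr":[40,79,78,85,28,58],"zt":61}
After op 12 (replace /vr/1 38): {"fib":33,"qe":{"jlr":49,"nf":34,"t":49,"ueg":58},"vr":[40,38,78,85,28,58],"zt":61}
After op 13 (remove /vr/2): {"fib":33,"qe":{"jlr":49,"nf":34,"t":49,"ueg":58},"vr":[40,38,85,28,58],"zt":61}
After op 14 (add /vr/0 4): {"fib":33,"qe":{"jlr":49,"nf":34,"t":49,"ueg":58},"vr":[4,40,38,85,28,58],"zt":61}
After op 15 (add /qe/nz 68): {"fib":33,"qe":{"jlr":49,"nf":34,"nz":68,"t":49,"ueg":58},"vr":[4,40,38,85,28,58],"zt":61}
After op 16 (add /vr/2 81): {"fib":33,"qe":{"jlr":49,"nf":34,"nz":68,"t":49,"ueg":58},"vr":[4,40,81,38,85,28,58],"zt":61}
After op 17 (add /vvl 27): {"fib":33,"qe":{"jlr":49,"nf":34,"nz":68,"t":49,"ueg":58},"vr":[4,40,81,38,85,28,58],"vvl":27,"zt":61}
After op 18 (replace /qe/t 26): {"fib":33,"qe":{"jlr":49,"nf":34,"nz":68,"t":26,"ueg":58},"vr":[4,40,81,38,85,28,58],"vvl":27,"zt":61}
After op 19 (add /qe 57): {"fib":33,"qe":57,"vr":[4,40,81,38,85,28,58],"vvl":27,"zt":61}
After op 20 (remove /vr/3): {"fib":33,"qe":57,"vr":[4,40,81,85,28,58],"vvl":27,"zt":61}
Value at /vvl: 27

Answer: 27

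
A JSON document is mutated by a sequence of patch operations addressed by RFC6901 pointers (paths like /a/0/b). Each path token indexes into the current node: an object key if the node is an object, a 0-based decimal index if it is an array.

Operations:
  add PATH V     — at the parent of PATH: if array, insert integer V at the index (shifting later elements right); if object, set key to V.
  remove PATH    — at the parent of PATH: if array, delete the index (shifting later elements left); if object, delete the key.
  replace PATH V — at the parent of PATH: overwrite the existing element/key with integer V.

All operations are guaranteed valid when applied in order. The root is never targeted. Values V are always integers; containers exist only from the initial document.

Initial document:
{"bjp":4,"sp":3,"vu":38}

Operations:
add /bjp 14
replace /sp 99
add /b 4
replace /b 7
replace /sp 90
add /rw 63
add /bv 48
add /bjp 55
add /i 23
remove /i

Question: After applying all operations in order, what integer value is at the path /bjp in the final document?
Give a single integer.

Answer: 55

Derivation:
After op 1 (add /bjp 14): {"bjp":14,"sp":3,"vu":38}
After op 2 (replace /sp 99): {"bjp":14,"sp":99,"vu":38}
After op 3 (add /b 4): {"b":4,"bjp":14,"sp":99,"vu":38}
After op 4 (replace /b 7): {"b":7,"bjp":14,"sp":99,"vu":38}
After op 5 (replace /sp 90): {"b":7,"bjp":14,"sp":90,"vu":38}
After op 6 (add /rw 63): {"b":7,"bjp":14,"rw":63,"sp":90,"vu":38}
After op 7 (add /bv 48): {"b":7,"bjp":14,"bv":48,"rw":63,"sp":90,"vu":38}
After op 8 (add /bjp 55): {"b":7,"bjp":55,"bv":48,"rw":63,"sp":90,"vu":38}
After op 9 (add /i 23): {"b":7,"bjp":55,"bv":48,"i":23,"rw":63,"sp":90,"vu":38}
After op 10 (remove /i): {"b":7,"bjp":55,"bv":48,"rw":63,"sp":90,"vu":38}
Value at /bjp: 55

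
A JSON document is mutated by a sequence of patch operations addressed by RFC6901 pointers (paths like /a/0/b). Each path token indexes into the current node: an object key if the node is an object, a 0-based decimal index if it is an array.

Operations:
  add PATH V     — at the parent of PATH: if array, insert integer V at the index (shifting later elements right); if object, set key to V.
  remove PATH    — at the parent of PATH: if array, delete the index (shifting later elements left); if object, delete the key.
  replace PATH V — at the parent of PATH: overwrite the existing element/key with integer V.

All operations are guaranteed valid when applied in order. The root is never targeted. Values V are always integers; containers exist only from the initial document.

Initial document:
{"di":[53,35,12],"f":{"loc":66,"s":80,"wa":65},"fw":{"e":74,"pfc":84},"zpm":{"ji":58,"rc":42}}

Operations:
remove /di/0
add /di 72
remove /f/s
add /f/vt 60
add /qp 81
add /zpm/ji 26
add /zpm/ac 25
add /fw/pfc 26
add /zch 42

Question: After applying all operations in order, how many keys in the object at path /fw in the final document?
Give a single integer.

After op 1 (remove /di/0): {"di":[35,12],"f":{"loc":66,"s":80,"wa":65},"fw":{"e":74,"pfc":84},"zpm":{"ji":58,"rc":42}}
After op 2 (add /di 72): {"di":72,"f":{"loc":66,"s":80,"wa":65},"fw":{"e":74,"pfc":84},"zpm":{"ji":58,"rc":42}}
After op 3 (remove /f/s): {"di":72,"f":{"loc":66,"wa":65},"fw":{"e":74,"pfc":84},"zpm":{"ji":58,"rc":42}}
After op 4 (add /f/vt 60): {"di":72,"f":{"loc":66,"vt":60,"wa":65},"fw":{"e":74,"pfc":84},"zpm":{"ji":58,"rc":42}}
After op 5 (add /qp 81): {"di":72,"f":{"loc":66,"vt":60,"wa":65},"fw":{"e":74,"pfc":84},"qp":81,"zpm":{"ji":58,"rc":42}}
After op 6 (add /zpm/ji 26): {"di":72,"f":{"loc":66,"vt":60,"wa":65},"fw":{"e":74,"pfc":84},"qp":81,"zpm":{"ji":26,"rc":42}}
After op 7 (add /zpm/ac 25): {"di":72,"f":{"loc":66,"vt":60,"wa":65},"fw":{"e":74,"pfc":84},"qp":81,"zpm":{"ac":25,"ji":26,"rc":42}}
After op 8 (add /fw/pfc 26): {"di":72,"f":{"loc":66,"vt":60,"wa":65},"fw":{"e":74,"pfc":26},"qp":81,"zpm":{"ac":25,"ji":26,"rc":42}}
After op 9 (add /zch 42): {"di":72,"f":{"loc":66,"vt":60,"wa":65},"fw":{"e":74,"pfc":26},"qp":81,"zch":42,"zpm":{"ac":25,"ji":26,"rc":42}}
Size at path /fw: 2

Answer: 2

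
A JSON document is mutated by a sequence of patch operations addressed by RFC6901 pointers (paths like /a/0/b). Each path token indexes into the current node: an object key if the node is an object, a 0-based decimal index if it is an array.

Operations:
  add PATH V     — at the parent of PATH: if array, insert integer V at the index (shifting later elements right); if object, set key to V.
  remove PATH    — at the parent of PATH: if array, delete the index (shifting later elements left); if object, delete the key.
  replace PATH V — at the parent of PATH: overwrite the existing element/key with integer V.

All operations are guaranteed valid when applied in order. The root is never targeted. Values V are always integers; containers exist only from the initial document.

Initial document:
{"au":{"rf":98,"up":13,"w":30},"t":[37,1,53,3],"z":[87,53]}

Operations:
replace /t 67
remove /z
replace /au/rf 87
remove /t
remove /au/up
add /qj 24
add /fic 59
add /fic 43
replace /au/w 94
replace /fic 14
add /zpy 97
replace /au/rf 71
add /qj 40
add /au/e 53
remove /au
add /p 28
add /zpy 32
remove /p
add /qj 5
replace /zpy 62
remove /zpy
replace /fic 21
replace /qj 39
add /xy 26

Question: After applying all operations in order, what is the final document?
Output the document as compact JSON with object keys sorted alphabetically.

Answer: {"fic":21,"qj":39,"xy":26}

Derivation:
After op 1 (replace /t 67): {"au":{"rf":98,"up":13,"w":30},"t":67,"z":[87,53]}
After op 2 (remove /z): {"au":{"rf":98,"up":13,"w":30},"t":67}
After op 3 (replace /au/rf 87): {"au":{"rf":87,"up":13,"w":30},"t":67}
After op 4 (remove /t): {"au":{"rf":87,"up":13,"w":30}}
After op 5 (remove /au/up): {"au":{"rf":87,"w":30}}
After op 6 (add /qj 24): {"au":{"rf":87,"w":30},"qj":24}
After op 7 (add /fic 59): {"au":{"rf":87,"w":30},"fic":59,"qj":24}
After op 8 (add /fic 43): {"au":{"rf":87,"w":30},"fic":43,"qj":24}
After op 9 (replace /au/w 94): {"au":{"rf":87,"w":94},"fic":43,"qj":24}
After op 10 (replace /fic 14): {"au":{"rf":87,"w":94},"fic":14,"qj":24}
After op 11 (add /zpy 97): {"au":{"rf":87,"w":94},"fic":14,"qj":24,"zpy":97}
After op 12 (replace /au/rf 71): {"au":{"rf":71,"w":94},"fic":14,"qj":24,"zpy":97}
After op 13 (add /qj 40): {"au":{"rf":71,"w":94},"fic":14,"qj":40,"zpy":97}
After op 14 (add /au/e 53): {"au":{"e":53,"rf":71,"w":94},"fic":14,"qj":40,"zpy":97}
After op 15 (remove /au): {"fic":14,"qj":40,"zpy":97}
After op 16 (add /p 28): {"fic":14,"p":28,"qj":40,"zpy":97}
After op 17 (add /zpy 32): {"fic":14,"p":28,"qj":40,"zpy":32}
After op 18 (remove /p): {"fic":14,"qj":40,"zpy":32}
After op 19 (add /qj 5): {"fic":14,"qj":5,"zpy":32}
After op 20 (replace /zpy 62): {"fic":14,"qj":5,"zpy":62}
After op 21 (remove /zpy): {"fic":14,"qj":5}
After op 22 (replace /fic 21): {"fic":21,"qj":5}
After op 23 (replace /qj 39): {"fic":21,"qj":39}
After op 24 (add /xy 26): {"fic":21,"qj":39,"xy":26}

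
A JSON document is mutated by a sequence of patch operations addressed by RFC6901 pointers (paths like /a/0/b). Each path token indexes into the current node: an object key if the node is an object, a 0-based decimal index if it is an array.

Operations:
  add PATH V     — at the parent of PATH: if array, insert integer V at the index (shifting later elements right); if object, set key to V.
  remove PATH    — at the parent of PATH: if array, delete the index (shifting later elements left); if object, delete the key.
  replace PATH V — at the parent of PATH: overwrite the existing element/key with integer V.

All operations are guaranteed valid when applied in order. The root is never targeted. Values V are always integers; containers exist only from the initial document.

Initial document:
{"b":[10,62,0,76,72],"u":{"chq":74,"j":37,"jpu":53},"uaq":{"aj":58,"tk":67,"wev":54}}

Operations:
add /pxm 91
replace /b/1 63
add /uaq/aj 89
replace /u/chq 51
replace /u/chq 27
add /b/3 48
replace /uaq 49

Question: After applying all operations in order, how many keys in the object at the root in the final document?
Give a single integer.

After op 1 (add /pxm 91): {"b":[10,62,0,76,72],"pxm":91,"u":{"chq":74,"j":37,"jpu":53},"uaq":{"aj":58,"tk":67,"wev":54}}
After op 2 (replace /b/1 63): {"b":[10,63,0,76,72],"pxm":91,"u":{"chq":74,"j":37,"jpu":53},"uaq":{"aj":58,"tk":67,"wev":54}}
After op 3 (add /uaq/aj 89): {"b":[10,63,0,76,72],"pxm":91,"u":{"chq":74,"j":37,"jpu":53},"uaq":{"aj":89,"tk":67,"wev":54}}
After op 4 (replace /u/chq 51): {"b":[10,63,0,76,72],"pxm":91,"u":{"chq":51,"j":37,"jpu":53},"uaq":{"aj":89,"tk":67,"wev":54}}
After op 5 (replace /u/chq 27): {"b":[10,63,0,76,72],"pxm":91,"u":{"chq":27,"j":37,"jpu":53},"uaq":{"aj":89,"tk":67,"wev":54}}
After op 6 (add /b/3 48): {"b":[10,63,0,48,76,72],"pxm":91,"u":{"chq":27,"j":37,"jpu":53},"uaq":{"aj":89,"tk":67,"wev":54}}
After op 7 (replace /uaq 49): {"b":[10,63,0,48,76,72],"pxm":91,"u":{"chq":27,"j":37,"jpu":53},"uaq":49}
Size at the root: 4

Answer: 4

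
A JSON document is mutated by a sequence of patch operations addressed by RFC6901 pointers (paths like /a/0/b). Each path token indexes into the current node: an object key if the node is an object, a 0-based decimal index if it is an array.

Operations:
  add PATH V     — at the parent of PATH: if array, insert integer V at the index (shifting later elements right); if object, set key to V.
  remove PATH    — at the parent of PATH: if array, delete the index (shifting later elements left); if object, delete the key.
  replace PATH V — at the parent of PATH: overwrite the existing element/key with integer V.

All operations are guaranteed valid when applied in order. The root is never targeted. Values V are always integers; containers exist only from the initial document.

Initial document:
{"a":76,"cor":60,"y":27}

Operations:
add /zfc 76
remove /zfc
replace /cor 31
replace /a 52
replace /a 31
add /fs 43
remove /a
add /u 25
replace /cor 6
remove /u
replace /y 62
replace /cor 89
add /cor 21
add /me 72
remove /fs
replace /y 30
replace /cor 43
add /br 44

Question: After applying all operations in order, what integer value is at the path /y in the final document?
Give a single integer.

After op 1 (add /zfc 76): {"a":76,"cor":60,"y":27,"zfc":76}
After op 2 (remove /zfc): {"a":76,"cor":60,"y":27}
After op 3 (replace /cor 31): {"a":76,"cor":31,"y":27}
After op 4 (replace /a 52): {"a":52,"cor":31,"y":27}
After op 5 (replace /a 31): {"a":31,"cor":31,"y":27}
After op 6 (add /fs 43): {"a":31,"cor":31,"fs":43,"y":27}
After op 7 (remove /a): {"cor":31,"fs":43,"y":27}
After op 8 (add /u 25): {"cor":31,"fs":43,"u":25,"y":27}
After op 9 (replace /cor 6): {"cor":6,"fs":43,"u":25,"y":27}
After op 10 (remove /u): {"cor":6,"fs":43,"y":27}
After op 11 (replace /y 62): {"cor":6,"fs":43,"y":62}
After op 12 (replace /cor 89): {"cor":89,"fs":43,"y":62}
After op 13 (add /cor 21): {"cor":21,"fs":43,"y":62}
After op 14 (add /me 72): {"cor":21,"fs":43,"me":72,"y":62}
After op 15 (remove /fs): {"cor":21,"me":72,"y":62}
After op 16 (replace /y 30): {"cor":21,"me":72,"y":30}
After op 17 (replace /cor 43): {"cor":43,"me":72,"y":30}
After op 18 (add /br 44): {"br":44,"cor":43,"me":72,"y":30}
Value at /y: 30

Answer: 30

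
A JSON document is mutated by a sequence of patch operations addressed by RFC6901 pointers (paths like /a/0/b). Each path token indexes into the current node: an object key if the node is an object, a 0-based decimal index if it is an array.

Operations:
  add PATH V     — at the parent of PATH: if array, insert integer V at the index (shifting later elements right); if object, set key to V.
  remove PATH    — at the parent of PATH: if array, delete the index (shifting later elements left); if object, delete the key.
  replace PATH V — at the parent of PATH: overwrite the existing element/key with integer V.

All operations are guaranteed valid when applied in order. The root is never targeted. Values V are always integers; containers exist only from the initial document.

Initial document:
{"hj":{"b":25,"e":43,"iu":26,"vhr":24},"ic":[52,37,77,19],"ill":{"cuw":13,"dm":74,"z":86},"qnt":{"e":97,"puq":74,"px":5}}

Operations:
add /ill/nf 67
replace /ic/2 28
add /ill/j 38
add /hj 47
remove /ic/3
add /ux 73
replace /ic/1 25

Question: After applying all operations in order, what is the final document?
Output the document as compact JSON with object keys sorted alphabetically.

After op 1 (add /ill/nf 67): {"hj":{"b":25,"e":43,"iu":26,"vhr":24},"ic":[52,37,77,19],"ill":{"cuw":13,"dm":74,"nf":67,"z":86},"qnt":{"e":97,"puq":74,"px":5}}
After op 2 (replace /ic/2 28): {"hj":{"b":25,"e":43,"iu":26,"vhr":24},"ic":[52,37,28,19],"ill":{"cuw":13,"dm":74,"nf":67,"z":86},"qnt":{"e":97,"puq":74,"px":5}}
After op 3 (add /ill/j 38): {"hj":{"b":25,"e":43,"iu":26,"vhr":24},"ic":[52,37,28,19],"ill":{"cuw":13,"dm":74,"j":38,"nf":67,"z":86},"qnt":{"e":97,"puq":74,"px":5}}
After op 4 (add /hj 47): {"hj":47,"ic":[52,37,28,19],"ill":{"cuw":13,"dm":74,"j":38,"nf":67,"z":86},"qnt":{"e":97,"puq":74,"px":5}}
After op 5 (remove /ic/3): {"hj":47,"ic":[52,37,28],"ill":{"cuw":13,"dm":74,"j":38,"nf":67,"z":86},"qnt":{"e":97,"puq":74,"px":5}}
After op 6 (add /ux 73): {"hj":47,"ic":[52,37,28],"ill":{"cuw":13,"dm":74,"j":38,"nf":67,"z":86},"qnt":{"e":97,"puq":74,"px":5},"ux":73}
After op 7 (replace /ic/1 25): {"hj":47,"ic":[52,25,28],"ill":{"cuw":13,"dm":74,"j":38,"nf":67,"z":86},"qnt":{"e":97,"puq":74,"px":5},"ux":73}

Answer: {"hj":47,"ic":[52,25,28],"ill":{"cuw":13,"dm":74,"j":38,"nf":67,"z":86},"qnt":{"e":97,"puq":74,"px":5},"ux":73}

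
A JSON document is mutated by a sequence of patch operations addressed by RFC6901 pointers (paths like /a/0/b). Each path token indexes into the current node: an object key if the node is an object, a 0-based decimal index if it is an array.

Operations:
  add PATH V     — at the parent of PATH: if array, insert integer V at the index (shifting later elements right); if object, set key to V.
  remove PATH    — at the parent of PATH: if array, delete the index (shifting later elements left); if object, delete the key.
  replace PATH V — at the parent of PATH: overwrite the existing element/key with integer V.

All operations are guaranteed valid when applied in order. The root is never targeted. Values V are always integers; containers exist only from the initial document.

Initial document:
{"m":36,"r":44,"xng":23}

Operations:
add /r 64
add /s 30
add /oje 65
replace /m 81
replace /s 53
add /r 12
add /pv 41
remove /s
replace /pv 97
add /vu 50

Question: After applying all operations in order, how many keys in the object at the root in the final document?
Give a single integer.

Answer: 6

Derivation:
After op 1 (add /r 64): {"m":36,"r":64,"xng":23}
After op 2 (add /s 30): {"m":36,"r":64,"s":30,"xng":23}
After op 3 (add /oje 65): {"m":36,"oje":65,"r":64,"s":30,"xng":23}
After op 4 (replace /m 81): {"m":81,"oje":65,"r":64,"s":30,"xng":23}
After op 5 (replace /s 53): {"m":81,"oje":65,"r":64,"s":53,"xng":23}
After op 6 (add /r 12): {"m":81,"oje":65,"r":12,"s":53,"xng":23}
After op 7 (add /pv 41): {"m":81,"oje":65,"pv":41,"r":12,"s":53,"xng":23}
After op 8 (remove /s): {"m":81,"oje":65,"pv":41,"r":12,"xng":23}
After op 9 (replace /pv 97): {"m":81,"oje":65,"pv":97,"r":12,"xng":23}
After op 10 (add /vu 50): {"m":81,"oje":65,"pv":97,"r":12,"vu":50,"xng":23}
Size at the root: 6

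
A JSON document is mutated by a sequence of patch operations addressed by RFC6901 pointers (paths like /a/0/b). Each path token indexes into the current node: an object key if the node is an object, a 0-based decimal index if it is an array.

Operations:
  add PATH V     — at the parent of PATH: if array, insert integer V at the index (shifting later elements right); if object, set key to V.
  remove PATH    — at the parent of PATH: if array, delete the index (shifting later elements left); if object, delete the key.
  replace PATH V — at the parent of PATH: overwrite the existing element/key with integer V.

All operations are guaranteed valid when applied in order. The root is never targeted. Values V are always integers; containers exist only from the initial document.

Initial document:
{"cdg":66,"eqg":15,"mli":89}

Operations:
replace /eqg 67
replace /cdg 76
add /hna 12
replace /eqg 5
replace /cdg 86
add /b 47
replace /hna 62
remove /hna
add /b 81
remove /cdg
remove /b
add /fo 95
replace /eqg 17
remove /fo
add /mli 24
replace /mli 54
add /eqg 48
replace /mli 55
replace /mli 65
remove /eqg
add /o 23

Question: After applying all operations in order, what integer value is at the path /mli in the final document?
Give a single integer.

After op 1 (replace /eqg 67): {"cdg":66,"eqg":67,"mli":89}
After op 2 (replace /cdg 76): {"cdg":76,"eqg":67,"mli":89}
After op 3 (add /hna 12): {"cdg":76,"eqg":67,"hna":12,"mli":89}
After op 4 (replace /eqg 5): {"cdg":76,"eqg":5,"hna":12,"mli":89}
After op 5 (replace /cdg 86): {"cdg":86,"eqg":5,"hna":12,"mli":89}
After op 6 (add /b 47): {"b":47,"cdg":86,"eqg":5,"hna":12,"mli":89}
After op 7 (replace /hna 62): {"b":47,"cdg":86,"eqg":5,"hna":62,"mli":89}
After op 8 (remove /hna): {"b":47,"cdg":86,"eqg":5,"mli":89}
After op 9 (add /b 81): {"b":81,"cdg":86,"eqg":5,"mli":89}
After op 10 (remove /cdg): {"b":81,"eqg":5,"mli":89}
After op 11 (remove /b): {"eqg":5,"mli":89}
After op 12 (add /fo 95): {"eqg":5,"fo":95,"mli":89}
After op 13 (replace /eqg 17): {"eqg":17,"fo":95,"mli":89}
After op 14 (remove /fo): {"eqg":17,"mli":89}
After op 15 (add /mli 24): {"eqg":17,"mli":24}
After op 16 (replace /mli 54): {"eqg":17,"mli":54}
After op 17 (add /eqg 48): {"eqg":48,"mli":54}
After op 18 (replace /mli 55): {"eqg":48,"mli":55}
After op 19 (replace /mli 65): {"eqg":48,"mli":65}
After op 20 (remove /eqg): {"mli":65}
After op 21 (add /o 23): {"mli":65,"o":23}
Value at /mli: 65

Answer: 65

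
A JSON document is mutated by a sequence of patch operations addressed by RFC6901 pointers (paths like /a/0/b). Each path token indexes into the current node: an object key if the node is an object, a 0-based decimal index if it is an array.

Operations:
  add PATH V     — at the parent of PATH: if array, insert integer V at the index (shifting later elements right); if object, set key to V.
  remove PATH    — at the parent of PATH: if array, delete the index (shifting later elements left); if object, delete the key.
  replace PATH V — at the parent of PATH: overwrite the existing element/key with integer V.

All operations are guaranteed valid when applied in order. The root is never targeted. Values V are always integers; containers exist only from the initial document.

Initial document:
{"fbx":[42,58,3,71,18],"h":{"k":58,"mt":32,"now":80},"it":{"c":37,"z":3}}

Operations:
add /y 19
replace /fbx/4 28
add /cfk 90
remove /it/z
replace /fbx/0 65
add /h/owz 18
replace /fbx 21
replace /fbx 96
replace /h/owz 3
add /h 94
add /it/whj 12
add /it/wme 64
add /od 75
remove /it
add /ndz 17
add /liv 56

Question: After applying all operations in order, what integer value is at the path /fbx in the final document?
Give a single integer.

After op 1 (add /y 19): {"fbx":[42,58,3,71,18],"h":{"k":58,"mt":32,"now":80},"it":{"c":37,"z":3},"y":19}
After op 2 (replace /fbx/4 28): {"fbx":[42,58,3,71,28],"h":{"k":58,"mt":32,"now":80},"it":{"c":37,"z":3},"y":19}
After op 3 (add /cfk 90): {"cfk":90,"fbx":[42,58,3,71,28],"h":{"k":58,"mt":32,"now":80},"it":{"c":37,"z":3},"y":19}
After op 4 (remove /it/z): {"cfk":90,"fbx":[42,58,3,71,28],"h":{"k":58,"mt":32,"now":80},"it":{"c":37},"y":19}
After op 5 (replace /fbx/0 65): {"cfk":90,"fbx":[65,58,3,71,28],"h":{"k":58,"mt":32,"now":80},"it":{"c":37},"y":19}
After op 6 (add /h/owz 18): {"cfk":90,"fbx":[65,58,3,71,28],"h":{"k":58,"mt":32,"now":80,"owz":18},"it":{"c":37},"y":19}
After op 7 (replace /fbx 21): {"cfk":90,"fbx":21,"h":{"k":58,"mt":32,"now":80,"owz":18},"it":{"c":37},"y":19}
After op 8 (replace /fbx 96): {"cfk":90,"fbx":96,"h":{"k":58,"mt":32,"now":80,"owz":18},"it":{"c":37},"y":19}
After op 9 (replace /h/owz 3): {"cfk":90,"fbx":96,"h":{"k":58,"mt":32,"now":80,"owz":3},"it":{"c":37},"y":19}
After op 10 (add /h 94): {"cfk":90,"fbx":96,"h":94,"it":{"c":37},"y":19}
After op 11 (add /it/whj 12): {"cfk":90,"fbx":96,"h":94,"it":{"c":37,"whj":12},"y":19}
After op 12 (add /it/wme 64): {"cfk":90,"fbx":96,"h":94,"it":{"c":37,"whj":12,"wme":64},"y":19}
After op 13 (add /od 75): {"cfk":90,"fbx":96,"h":94,"it":{"c":37,"whj":12,"wme":64},"od":75,"y":19}
After op 14 (remove /it): {"cfk":90,"fbx":96,"h":94,"od":75,"y":19}
After op 15 (add /ndz 17): {"cfk":90,"fbx":96,"h":94,"ndz":17,"od":75,"y":19}
After op 16 (add /liv 56): {"cfk":90,"fbx":96,"h":94,"liv":56,"ndz":17,"od":75,"y":19}
Value at /fbx: 96

Answer: 96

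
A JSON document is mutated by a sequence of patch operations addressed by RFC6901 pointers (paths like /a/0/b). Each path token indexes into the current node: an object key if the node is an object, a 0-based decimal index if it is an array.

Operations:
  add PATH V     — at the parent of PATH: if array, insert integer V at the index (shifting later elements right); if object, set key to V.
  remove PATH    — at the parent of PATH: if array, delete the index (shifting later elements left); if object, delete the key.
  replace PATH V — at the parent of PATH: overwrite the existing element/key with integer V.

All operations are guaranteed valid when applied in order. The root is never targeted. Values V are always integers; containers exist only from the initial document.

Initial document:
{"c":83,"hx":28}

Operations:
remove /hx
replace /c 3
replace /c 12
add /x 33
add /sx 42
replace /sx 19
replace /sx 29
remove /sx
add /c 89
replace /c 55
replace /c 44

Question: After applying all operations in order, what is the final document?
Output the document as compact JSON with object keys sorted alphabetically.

Answer: {"c":44,"x":33}

Derivation:
After op 1 (remove /hx): {"c":83}
After op 2 (replace /c 3): {"c":3}
After op 3 (replace /c 12): {"c":12}
After op 4 (add /x 33): {"c":12,"x":33}
After op 5 (add /sx 42): {"c":12,"sx":42,"x":33}
After op 6 (replace /sx 19): {"c":12,"sx":19,"x":33}
After op 7 (replace /sx 29): {"c":12,"sx":29,"x":33}
After op 8 (remove /sx): {"c":12,"x":33}
After op 9 (add /c 89): {"c":89,"x":33}
After op 10 (replace /c 55): {"c":55,"x":33}
After op 11 (replace /c 44): {"c":44,"x":33}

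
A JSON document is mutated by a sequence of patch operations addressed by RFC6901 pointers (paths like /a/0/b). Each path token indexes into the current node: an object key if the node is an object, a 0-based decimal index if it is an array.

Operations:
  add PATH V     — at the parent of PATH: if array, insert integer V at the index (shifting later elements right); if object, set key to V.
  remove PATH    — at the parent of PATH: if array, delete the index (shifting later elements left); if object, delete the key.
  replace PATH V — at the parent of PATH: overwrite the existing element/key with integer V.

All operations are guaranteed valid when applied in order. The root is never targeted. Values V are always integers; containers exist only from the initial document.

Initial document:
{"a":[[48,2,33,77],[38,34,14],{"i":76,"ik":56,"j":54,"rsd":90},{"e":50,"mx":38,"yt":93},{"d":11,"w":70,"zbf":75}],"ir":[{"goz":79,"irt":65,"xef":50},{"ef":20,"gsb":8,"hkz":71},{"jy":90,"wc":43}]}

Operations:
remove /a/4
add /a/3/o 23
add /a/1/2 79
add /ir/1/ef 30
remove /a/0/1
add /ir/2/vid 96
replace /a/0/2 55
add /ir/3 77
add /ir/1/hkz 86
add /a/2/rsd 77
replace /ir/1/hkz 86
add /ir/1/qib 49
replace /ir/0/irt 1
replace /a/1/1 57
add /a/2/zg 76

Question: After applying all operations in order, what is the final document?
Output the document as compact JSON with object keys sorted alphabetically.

Answer: {"a":[[48,33,55],[38,57,79,14],{"i":76,"ik":56,"j":54,"rsd":77,"zg":76},{"e":50,"mx":38,"o":23,"yt":93}],"ir":[{"goz":79,"irt":1,"xef":50},{"ef":30,"gsb":8,"hkz":86,"qib":49},{"jy":90,"vid":96,"wc":43},77]}

Derivation:
After op 1 (remove /a/4): {"a":[[48,2,33,77],[38,34,14],{"i":76,"ik":56,"j":54,"rsd":90},{"e":50,"mx":38,"yt":93}],"ir":[{"goz":79,"irt":65,"xef":50},{"ef":20,"gsb":8,"hkz":71},{"jy":90,"wc":43}]}
After op 2 (add /a/3/o 23): {"a":[[48,2,33,77],[38,34,14],{"i":76,"ik":56,"j":54,"rsd":90},{"e":50,"mx":38,"o":23,"yt":93}],"ir":[{"goz":79,"irt":65,"xef":50},{"ef":20,"gsb":8,"hkz":71},{"jy":90,"wc":43}]}
After op 3 (add /a/1/2 79): {"a":[[48,2,33,77],[38,34,79,14],{"i":76,"ik":56,"j":54,"rsd":90},{"e":50,"mx":38,"o":23,"yt":93}],"ir":[{"goz":79,"irt":65,"xef":50},{"ef":20,"gsb":8,"hkz":71},{"jy":90,"wc":43}]}
After op 4 (add /ir/1/ef 30): {"a":[[48,2,33,77],[38,34,79,14],{"i":76,"ik":56,"j":54,"rsd":90},{"e":50,"mx":38,"o":23,"yt":93}],"ir":[{"goz":79,"irt":65,"xef":50},{"ef":30,"gsb":8,"hkz":71},{"jy":90,"wc":43}]}
After op 5 (remove /a/0/1): {"a":[[48,33,77],[38,34,79,14],{"i":76,"ik":56,"j":54,"rsd":90},{"e":50,"mx":38,"o":23,"yt":93}],"ir":[{"goz":79,"irt":65,"xef":50},{"ef":30,"gsb":8,"hkz":71},{"jy":90,"wc":43}]}
After op 6 (add /ir/2/vid 96): {"a":[[48,33,77],[38,34,79,14],{"i":76,"ik":56,"j":54,"rsd":90},{"e":50,"mx":38,"o":23,"yt":93}],"ir":[{"goz":79,"irt":65,"xef":50},{"ef":30,"gsb":8,"hkz":71},{"jy":90,"vid":96,"wc":43}]}
After op 7 (replace /a/0/2 55): {"a":[[48,33,55],[38,34,79,14],{"i":76,"ik":56,"j":54,"rsd":90},{"e":50,"mx":38,"o":23,"yt":93}],"ir":[{"goz":79,"irt":65,"xef":50},{"ef":30,"gsb":8,"hkz":71},{"jy":90,"vid":96,"wc":43}]}
After op 8 (add /ir/3 77): {"a":[[48,33,55],[38,34,79,14],{"i":76,"ik":56,"j":54,"rsd":90},{"e":50,"mx":38,"o":23,"yt":93}],"ir":[{"goz":79,"irt":65,"xef":50},{"ef":30,"gsb":8,"hkz":71},{"jy":90,"vid":96,"wc":43},77]}
After op 9 (add /ir/1/hkz 86): {"a":[[48,33,55],[38,34,79,14],{"i":76,"ik":56,"j":54,"rsd":90},{"e":50,"mx":38,"o":23,"yt":93}],"ir":[{"goz":79,"irt":65,"xef":50},{"ef":30,"gsb":8,"hkz":86},{"jy":90,"vid":96,"wc":43},77]}
After op 10 (add /a/2/rsd 77): {"a":[[48,33,55],[38,34,79,14],{"i":76,"ik":56,"j":54,"rsd":77},{"e":50,"mx":38,"o":23,"yt":93}],"ir":[{"goz":79,"irt":65,"xef":50},{"ef":30,"gsb":8,"hkz":86},{"jy":90,"vid":96,"wc":43},77]}
After op 11 (replace /ir/1/hkz 86): {"a":[[48,33,55],[38,34,79,14],{"i":76,"ik":56,"j":54,"rsd":77},{"e":50,"mx":38,"o":23,"yt":93}],"ir":[{"goz":79,"irt":65,"xef":50},{"ef":30,"gsb":8,"hkz":86},{"jy":90,"vid":96,"wc":43},77]}
After op 12 (add /ir/1/qib 49): {"a":[[48,33,55],[38,34,79,14],{"i":76,"ik":56,"j":54,"rsd":77},{"e":50,"mx":38,"o":23,"yt":93}],"ir":[{"goz":79,"irt":65,"xef":50},{"ef":30,"gsb":8,"hkz":86,"qib":49},{"jy":90,"vid":96,"wc":43},77]}
After op 13 (replace /ir/0/irt 1): {"a":[[48,33,55],[38,34,79,14],{"i":76,"ik":56,"j":54,"rsd":77},{"e":50,"mx":38,"o":23,"yt":93}],"ir":[{"goz":79,"irt":1,"xef":50},{"ef":30,"gsb":8,"hkz":86,"qib":49},{"jy":90,"vid":96,"wc":43},77]}
After op 14 (replace /a/1/1 57): {"a":[[48,33,55],[38,57,79,14],{"i":76,"ik":56,"j":54,"rsd":77},{"e":50,"mx":38,"o":23,"yt":93}],"ir":[{"goz":79,"irt":1,"xef":50},{"ef":30,"gsb":8,"hkz":86,"qib":49},{"jy":90,"vid":96,"wc":43},77]}
After op 15 (add /a/2/zg 76): {"a":[[48,33,55],[38,57,79,14],{"i":76,"ik":56,"j":54,"rsd":77,"zg":76},{"e":50,"mx":38,"o":23,"yt":93}],"ir":[{"goz":79,"irt":1,"xef":50},{"ef":30,"gsb":8,"hkz":86,"qib":49},{"jy":90,"vid":96,"wc":43},77]}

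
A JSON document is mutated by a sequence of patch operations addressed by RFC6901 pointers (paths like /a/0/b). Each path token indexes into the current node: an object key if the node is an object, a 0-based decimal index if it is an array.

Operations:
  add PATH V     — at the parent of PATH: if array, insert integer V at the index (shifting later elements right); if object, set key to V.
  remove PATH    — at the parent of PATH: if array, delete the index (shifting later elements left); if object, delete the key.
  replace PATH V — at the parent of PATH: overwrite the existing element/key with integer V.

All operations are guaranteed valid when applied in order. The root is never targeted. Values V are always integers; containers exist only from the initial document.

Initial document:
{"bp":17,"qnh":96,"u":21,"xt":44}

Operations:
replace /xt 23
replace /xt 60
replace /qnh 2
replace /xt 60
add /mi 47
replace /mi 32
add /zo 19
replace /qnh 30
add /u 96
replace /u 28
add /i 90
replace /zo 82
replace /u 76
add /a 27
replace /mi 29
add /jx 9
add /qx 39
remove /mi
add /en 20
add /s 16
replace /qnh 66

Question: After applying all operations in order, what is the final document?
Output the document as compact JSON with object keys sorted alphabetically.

After op 1 (replace /xt 23): {"bp":17,"qnh":96,"u":21,"xt":23}
After op 2 (replace /xt 60): {"bp":17,"qnh":96,"u":21,"xt":60}
After op 3 (replace /qnh 2): {"bp":17,"qnh":2,"u":21,"xt":60}
After op 4 (replace /xt 60): {"bp":17,"qnh":2,"u":21,"xt":60}
After op 5 (add /mi 47): {"bp":17,"mi":47,"qnh":2,"u":21,"xt":60}
After op 6 (replace /mi 32): {"bp":17,"mi":32,"qnh":2,"u":21,"xt":60}
After op 7 (add /zo 19): {"bp":17,"mi":32,"qnh":2,"u":21,"xt":60,"zo":19}
After op 8 (replace /qnh 30): {"bp":17,"mi":32,"qnh":30,"u":21,"xt":60,"zo":19}
After op 9 (add /u 96): {"bp":17,"mi":32,"qnh":30,"u":96,"xt":60,"zo":19}
After op 10 (replace /u 28): {"bp":17,"mi":32,"qnh":30,"u":28,"xt":60,"zo":19}
After op 11 (add /i 90): {"bp":17,"i":90,"mi":32,"qnh":30,"u":28,"xt":60,"zo":19}
After op 12 (replace /zo 82): {"bp":17,"i":90,"mi":32,"qnh":30,"u":28,"xt":60,"zo":82}
After op 13 (replace /u 76): {"bp":17,"i":90,"mi":32,"qnh":30,"u":76,"xt":60,"zo":82}
After op 14 (add /a 27): {"a":27,"bp":17,"i":90,"mi":32,"qnh":30,"u":76,"xt":60,"zo":82}
After op 15 (replace /mi 29): {"a":27,"bp":17,"i":90,"mi":29,"qnh":30,"u":76,"xt":60,"zo":82}
After op 16 (add /jx 9): {"a":27,"bp":17,"i":90,"jx":9,"mi":29,"qnh":30,"u":76,"xt":60,"zo":82}
After op 17 (add /qx 39): {"a":27,"bp":17,"i":90,"jx":9,"mi":29,"qnh":30,"qx":39,"u":76,"xt":60,"zo":82}
After op 18 (remove /mi): {"a":27,"bp":17,"i":90,"jx":9,"qnh":30,"qx":39,"u":76,"xt":60,"zo":82}
After op 19 (add /en 20): {"a":27,"bp":17,"en":20,"i":90,"jx":9,"qnh":30,"qx":39,"u":76,"xt":60,"zo":82}
After op 20 (add /s 16): {"a":27,"bp":17,"en":20,"i":90,"jx":9,"qnh":30,"qx":39,"s":16,"u":76,"xt":60,"zo":82}
After op 21 (replace /qnh 66): {"a":27,"bp":17,"en":20,"i":90,"jx":9,"qnh":66,"qx":39,"s":16,"u":76,"xt":60,"zo":82}

Answer: {"a":27,"bp":17,"en":20,"i":90,"jx":9,"qnh":66,"qx":39,"s":16,"u":76,"xt":60,"zo":82}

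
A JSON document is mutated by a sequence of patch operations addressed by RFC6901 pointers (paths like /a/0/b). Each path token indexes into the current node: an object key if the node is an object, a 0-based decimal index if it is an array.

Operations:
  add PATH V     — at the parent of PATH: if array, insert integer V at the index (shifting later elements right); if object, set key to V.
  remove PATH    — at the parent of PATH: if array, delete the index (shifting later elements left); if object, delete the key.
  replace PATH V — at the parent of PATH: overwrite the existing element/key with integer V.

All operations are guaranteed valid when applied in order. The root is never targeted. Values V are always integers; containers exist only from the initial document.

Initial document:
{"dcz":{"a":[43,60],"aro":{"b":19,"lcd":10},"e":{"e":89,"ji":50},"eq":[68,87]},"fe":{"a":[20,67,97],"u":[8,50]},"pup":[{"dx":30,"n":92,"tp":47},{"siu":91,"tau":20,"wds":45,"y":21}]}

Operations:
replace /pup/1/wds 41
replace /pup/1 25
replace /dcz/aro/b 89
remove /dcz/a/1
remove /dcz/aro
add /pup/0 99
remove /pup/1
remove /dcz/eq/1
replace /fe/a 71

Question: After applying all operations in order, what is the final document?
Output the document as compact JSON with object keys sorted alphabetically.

Answer: {"dcz":{"a":[43],"e":{"e":89,"ji":50},"eq":[68]},"fe":{"a":71,"u":[8,50]},"pup":[99,25]}

Derivation:
After op 1 (replace /pup/1/wds 41): {"dcz":{"a":[43,60],"aro":{"b":19,"lcd":10},"e":{"e":89,"ji":50},"eq":[68,87]},"fe":{"a":[20,67,97],"u":[8,50]},"pup":[{"dx":30,"n":92,"tp":47},{"siu":91,"tau":20,"wds":41,"y":21}]}
After op 2 (replace /pup/1 25): {"dcz":{"a":[43,60],"aro":{"b":19,"lcd":10},"e":{"e":89,"ji":50},"eq":[68,87]},"fe":{"a":[20,67,97],"u":[8,50]},"pup":[{"dx":30,"n":92,"tp":47},25]}
After op 3 (replace /dcz/aro/b 89): {"dcz":{"a":[43,60],"aro":{"b":89,"lcd":10},"e":{"e":89,"ji":50},"eq":[68,87]},"fe":{"a":[20,67,97],"u":[8,50]},"pup":[{"dx":30,"n":92,"tp":47},25]}
After op 4 (remove /dcz/a/1): {"dcz":{"a":[43],"aro":{"b":89,"lcd":10},"e":{"e":89,"ji":50},"eq":[68,87]},"fe":{"a":[20,67,97],"u":[8,50]},"pup":[{"dx":30,"n":92,"tp":47},25]}
After op 5 (remove /dcz/aro): {"dcz":{"a":[43],"e":{"e":89,"ji":50},"eq":[68,87]},"fe":{"a":[20,67,97],"u":[8,50]},"pup":[{"dx":30,"n":92,"tp":47},25]}
After op 6 (add /pup/0 99): {"dcz":{"a":[43],"e":{"e":89,"ji":50},"eq":[68,87]},"fe":{"a":[20,67,97],"u":[8,50]},"pup":[99,{"dx":30,"n":92,"tp":47},25]}
After op 7 (remove /pup/1): {"dcz":{"a":[43],"e":{"e":89,"ji":50},"eq":[68,87]},"fe":{"a":[20,67,97],"u":[8,50]},"pup":[99,25]}
After op 8 (remove /dcz/eq/1): {"dcz":{"a":[43],"e":{"e":89,"ji":50},"eq":[68]},"fe":{"a":[20,67,97],"u":[8,50]},"pup":[99,25]}
After op 9 (replace /fe/a 71): {"dcz":{"a":[43],"e":{"e":89,"ji":50},"eq":[68]},"fe":{"a":71,"u":[8,50]},"pup":[99,25]}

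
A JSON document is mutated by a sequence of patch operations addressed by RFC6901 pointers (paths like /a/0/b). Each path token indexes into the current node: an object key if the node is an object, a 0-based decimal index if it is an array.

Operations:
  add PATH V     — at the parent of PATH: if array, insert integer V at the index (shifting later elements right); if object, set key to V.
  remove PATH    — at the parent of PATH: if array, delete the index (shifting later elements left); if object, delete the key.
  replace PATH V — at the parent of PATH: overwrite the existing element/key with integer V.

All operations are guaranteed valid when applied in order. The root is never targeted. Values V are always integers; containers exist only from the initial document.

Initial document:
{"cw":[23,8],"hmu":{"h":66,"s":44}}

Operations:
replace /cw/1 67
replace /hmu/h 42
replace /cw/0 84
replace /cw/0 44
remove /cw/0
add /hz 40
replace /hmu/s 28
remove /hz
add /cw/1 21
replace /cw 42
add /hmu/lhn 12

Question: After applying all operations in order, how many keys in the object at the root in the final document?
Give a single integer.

Answer: 2

Derivation:
After op 1 (replace /cw/1 67): {"cw":[23,67],"hmu":{"h":66,"s":44}}
After op 2 (replace /hmu/h 42): {"cw":[23,67],"hmu":{"h":42,"s":44}}
After op 3 (replace /cw/0 84): {"cw":[84,67],"hmu":{"h":42,"s":44}}
After op 4 (replace /cw/0 44): {"cw":[44,67],"hmu":{"h":42,"s":44}}
After op 5 (remove /cw/0): {"cw":[67],"hmu":{"h":42,"s":44}}
After op 6 (add /hz 40): {"cw":[67],"hmu":{"h":42,"s":44},"hz":40}
After op 7 (replace /hmu/s 28): {"cw":[67],"hmu":{"h":42,"s":28},"hz":40}
After op 8 (remove /hz): {"cw":[67],"hmu":{"h":42,"s":28}}
After op 9 (add /cw/1 21): {"cw":[67,21],"hmu":{"h":42,"s":28}}
After op 10 (replace /cw 42): {"cw":42,"hmu":{"h":42,"s":28}}
After op 11 (add /hmu/lhn 12): {"cw":42,"hmu":{"h":42,"lhn":12,"s":28}}
Size at the root: 2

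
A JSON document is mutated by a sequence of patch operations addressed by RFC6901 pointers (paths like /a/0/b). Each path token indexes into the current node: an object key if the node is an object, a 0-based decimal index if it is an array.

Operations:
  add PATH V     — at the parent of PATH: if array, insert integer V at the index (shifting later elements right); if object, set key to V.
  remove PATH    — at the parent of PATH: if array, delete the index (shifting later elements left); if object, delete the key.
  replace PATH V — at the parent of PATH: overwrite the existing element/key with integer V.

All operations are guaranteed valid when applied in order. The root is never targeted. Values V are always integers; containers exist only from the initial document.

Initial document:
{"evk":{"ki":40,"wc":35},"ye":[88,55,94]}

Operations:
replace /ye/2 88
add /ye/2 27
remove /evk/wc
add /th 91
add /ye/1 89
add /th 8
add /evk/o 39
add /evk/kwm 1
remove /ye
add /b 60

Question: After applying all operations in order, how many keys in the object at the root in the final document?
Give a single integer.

After op 1 (replace /ye/2 88): {"evk":{"ki":40,"wc":35},"ye":[88,55,88]}
After op 2 (add /ye/2 27): {"evk":{"ki":40,"wc":35},"ye":[88,55,27,88]}
After op 3 (remove /evk/wc): {"evk":{"ki":40},"ye":[88,55,27,88]}
After op 4 (add /th 91): {"evk":{"ki":40},"th":91,"ye":[88,55,27,88]}
After op 5 (add /ye/1 89): {"evk":{"ki":40},"th":91,"ye":[88,89,55,27,88]}
After op 6 (add /th 8): {"evk":{"ki":40},"th":8,"ye":[88,89,55,27,88]}
After op 7 (add /evk/o 39): {"evk":{"ki":40,"o":39},"th":8,"ye":[88,89,55,27,88]}
After op 8 (add /evk/kwm 1): {"evk":{"ki":40,"kwm":1,"o":39},"th":8,"ye":[88,89,55,27,88]}
After op 9 (remove /ye): {"evk":{"ki":40,"kwm":1,"o":39},"th":8}
After op 10 (add /b 60): {"b":60,"evk":{"ki":40,"kwm":1,"o":39},"th":8}
Size at the root: 3

Answer: 3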